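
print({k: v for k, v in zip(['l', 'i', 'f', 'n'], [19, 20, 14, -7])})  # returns {'l': 19, 'i': 20, 'f': 14, 'n': -7}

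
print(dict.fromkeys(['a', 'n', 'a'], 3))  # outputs {'a': 3, 'n': 3}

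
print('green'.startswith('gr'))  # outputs True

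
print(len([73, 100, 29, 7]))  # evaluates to 4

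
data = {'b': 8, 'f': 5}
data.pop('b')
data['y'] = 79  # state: {'f': 5, 'y': 79}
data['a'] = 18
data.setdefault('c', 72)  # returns 72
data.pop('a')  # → 18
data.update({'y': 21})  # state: {'f': 5, 'y': 21, 'c': 72}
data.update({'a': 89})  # {'f': 5, 'y': 21, 'c': 72, 'a': 89}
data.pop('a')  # 89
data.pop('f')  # 5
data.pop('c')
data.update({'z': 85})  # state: {'y': 21, 'z': 85}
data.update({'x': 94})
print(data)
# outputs {'y': 21, 'z': 85, 'x': 94}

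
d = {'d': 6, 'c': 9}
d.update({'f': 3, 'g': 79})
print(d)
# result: {'d': 6, 'c': 9, 'f': 3, 'g': 79}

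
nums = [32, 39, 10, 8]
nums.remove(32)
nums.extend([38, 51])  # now [39, 10, 8, 38, 51]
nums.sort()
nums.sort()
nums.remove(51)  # [8, 10, 38, 39]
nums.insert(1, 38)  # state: [8, 38, 10, 38, 39]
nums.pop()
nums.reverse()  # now [38, 10, 38, 8]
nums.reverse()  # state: [8, 38, 10, 38]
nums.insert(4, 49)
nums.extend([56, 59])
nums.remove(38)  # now [8, 10, 38, 49, 56, 59]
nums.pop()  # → 59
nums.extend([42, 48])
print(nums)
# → [8, 10, 38, 49, 56, 42, 48]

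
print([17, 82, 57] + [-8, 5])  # [17, 82, 57, -8, 5]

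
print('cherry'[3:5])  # rr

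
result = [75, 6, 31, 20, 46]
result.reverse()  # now [46, 20, 31, 6, 75]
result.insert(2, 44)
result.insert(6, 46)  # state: [46, 20, 44, 31, 6, 75, 46]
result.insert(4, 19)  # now [46, 20, 44, 31, 19, 6, 75, 46]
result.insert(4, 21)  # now [46, 20, 44, 31, 21, 19, 6, 75, 46]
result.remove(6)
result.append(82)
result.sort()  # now [19, 20, 21, 31, 44, 46, 46, 75, 82]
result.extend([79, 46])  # [19, 20, 21, 31, 44, 46, 46, 75, 82, 79, 46]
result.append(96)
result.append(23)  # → [19, 20, 21, 31, 44, 46, 46, 75, 82, 79, 46, 96, 23]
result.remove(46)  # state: [19, 20, 21, 31, 44, 46, 75, 82, 79, 46, 96, 23]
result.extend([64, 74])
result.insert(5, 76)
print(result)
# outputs [19, 20, 21, 31, 44, 76, 46, 75, 82, 79, 46, 96, 23, 64, 74]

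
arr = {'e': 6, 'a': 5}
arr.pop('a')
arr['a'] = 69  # {'e': 6, 'a': 69}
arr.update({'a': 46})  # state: {'e': 6, 'a': 46}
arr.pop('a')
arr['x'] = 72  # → {'e': 6, 'x': 72}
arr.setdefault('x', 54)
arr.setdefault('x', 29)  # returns 72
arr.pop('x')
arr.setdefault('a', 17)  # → 17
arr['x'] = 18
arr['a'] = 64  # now {'e': 6, 'a': 64, 'x': 18}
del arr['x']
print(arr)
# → {'e': 6, 'a': 64}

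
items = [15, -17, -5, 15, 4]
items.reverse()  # [4, 15, -5, -17, 15]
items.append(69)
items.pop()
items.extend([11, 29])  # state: [4, 15, -5, -17, 15, 11, 29]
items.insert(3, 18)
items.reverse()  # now [29, 11, 15, -17, 18, -5, 15, 4]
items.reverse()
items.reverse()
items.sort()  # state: [-17, -5, 4, 11, 15, 15, 18, 29]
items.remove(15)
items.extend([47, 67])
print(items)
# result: [-17, -5, 4, 11, 15, 18, 29, 47, 67]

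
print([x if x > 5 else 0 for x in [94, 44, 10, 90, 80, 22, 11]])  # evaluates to [94, 44, 10, 90, 80, 22, 11]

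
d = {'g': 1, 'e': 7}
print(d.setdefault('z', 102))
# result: 102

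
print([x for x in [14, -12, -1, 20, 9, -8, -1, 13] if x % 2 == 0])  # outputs [14, -12, 20, -8]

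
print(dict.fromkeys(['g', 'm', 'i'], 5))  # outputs {'g': 5, 'm': 5, 'i': 5}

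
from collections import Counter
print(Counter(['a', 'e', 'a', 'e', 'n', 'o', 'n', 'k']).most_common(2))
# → [('a', 2), ('e', 2)]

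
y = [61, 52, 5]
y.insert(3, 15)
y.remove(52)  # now [61, 5, 15]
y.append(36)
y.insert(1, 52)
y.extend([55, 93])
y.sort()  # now [5, 15, 36, 52, 55, 61, 93]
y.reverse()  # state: [93, 61, 55, 52, 36, 15, 5]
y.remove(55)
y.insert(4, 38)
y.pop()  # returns 5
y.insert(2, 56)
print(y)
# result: [93, 61, 56, 52, 36, 38, 15]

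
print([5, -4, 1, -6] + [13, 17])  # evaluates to [5, -4, 1, -6, 13, 17]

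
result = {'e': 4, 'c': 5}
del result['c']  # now {'e': 4}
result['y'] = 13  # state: {'e': 4, 'y': 13}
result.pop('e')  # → 4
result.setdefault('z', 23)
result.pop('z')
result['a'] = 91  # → {'y': 13, 'a': 91}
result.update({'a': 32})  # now {'y': 13, 'a': 32}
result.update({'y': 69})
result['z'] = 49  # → {'y': 69, 'a': 32, 'z': 49}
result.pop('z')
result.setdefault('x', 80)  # 80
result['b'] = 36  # {'y': 69, 'a': 32, 'x': 80, 'b': 36}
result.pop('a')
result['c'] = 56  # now {'y': 69, 'x': 80, 'b': 36, 'c': 56}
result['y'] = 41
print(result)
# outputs {'y': 41, 'x': 80, 'b': 36, 'c': 56}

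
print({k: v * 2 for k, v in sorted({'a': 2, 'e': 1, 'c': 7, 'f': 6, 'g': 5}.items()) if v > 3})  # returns {'c': 14, 'f': 12, 'g': 10}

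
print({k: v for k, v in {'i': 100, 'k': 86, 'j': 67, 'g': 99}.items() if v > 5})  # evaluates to {'i': 100, 'k': 86, 'j': 67, 'g': 99}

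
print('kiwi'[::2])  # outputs kw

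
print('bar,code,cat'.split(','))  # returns ['bar', 'code', 'cat']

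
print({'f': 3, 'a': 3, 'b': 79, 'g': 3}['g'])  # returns 3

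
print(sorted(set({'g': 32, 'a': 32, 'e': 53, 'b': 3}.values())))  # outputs [3, 32, 53]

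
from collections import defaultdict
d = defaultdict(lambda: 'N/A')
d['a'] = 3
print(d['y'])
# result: N/A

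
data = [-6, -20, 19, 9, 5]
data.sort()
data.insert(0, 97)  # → [97, -20, -6, 5, 9, 19]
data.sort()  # [-20, -6, 5, 9, 19, 97]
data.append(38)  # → [-20, -6, 5, 9, 19, 97, 38]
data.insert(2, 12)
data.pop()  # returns 38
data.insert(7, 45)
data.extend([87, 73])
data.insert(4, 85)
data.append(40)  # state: [-20, -6, 12, 5, 85, 9, 19, 97, 45, 87, 73, 40]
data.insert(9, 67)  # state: [-20, -6, 12, 5, 85, 9, 19, 97, 45, 67, 87, 73, 40]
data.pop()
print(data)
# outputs [-20, -6, 12, 5, 85, 9, 19, 97, 45, 67, 87, 73]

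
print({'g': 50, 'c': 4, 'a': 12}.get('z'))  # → None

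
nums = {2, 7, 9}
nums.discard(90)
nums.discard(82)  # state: {2, 7, 9}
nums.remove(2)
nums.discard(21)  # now {7, 9}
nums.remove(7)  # {9}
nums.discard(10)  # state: {9}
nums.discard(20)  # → {9}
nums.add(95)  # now {9, 95}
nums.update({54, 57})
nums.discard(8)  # {9, 54, 57, 95}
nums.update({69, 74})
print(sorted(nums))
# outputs [9, 54, 57, 69, 74, 95]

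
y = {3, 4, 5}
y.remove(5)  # {3, 4}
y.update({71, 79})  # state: {3, 4, 71, 79}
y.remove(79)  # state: {3, 4, 71}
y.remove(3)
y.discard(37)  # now {4, 71}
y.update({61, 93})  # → {4, 61, 71, 93}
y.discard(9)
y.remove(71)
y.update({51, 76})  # {4, 51, 61, 76, 93}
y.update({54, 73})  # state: {4, 51, 54, 61, 73, 76, 93}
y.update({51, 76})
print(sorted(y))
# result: [4, 51, 54, 61, 73, 76, 93]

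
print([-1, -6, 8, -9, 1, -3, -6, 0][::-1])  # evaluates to [0, -6, -3, 1, -9, 8, -6, -1]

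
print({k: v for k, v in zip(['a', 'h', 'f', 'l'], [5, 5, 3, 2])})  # {'a': 5, 'h': 5, 'f': 3, 'l': 2}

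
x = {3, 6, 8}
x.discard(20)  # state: {3, 6, 8}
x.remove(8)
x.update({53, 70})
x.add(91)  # {3, 6, 53, 70, 91}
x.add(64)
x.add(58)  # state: {3, 6, 53, 58, 64, 70, 91}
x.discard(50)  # {3, 6, 53, 58, 64, 70, 91}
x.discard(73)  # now {3, 6, 53, 58, 64, 70, 91}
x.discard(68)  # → {3, 6, 53, 58, 64, 70, 91}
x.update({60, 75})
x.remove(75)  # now {3, 6, 53, 58, 60, 64, 70, 91}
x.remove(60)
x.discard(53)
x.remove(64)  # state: {3, 6, 58, 70, 91}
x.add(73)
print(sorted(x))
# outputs [3, 6, 58, 70, 73, 91]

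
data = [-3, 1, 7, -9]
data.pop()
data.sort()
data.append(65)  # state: [-3, 1, 7, 65]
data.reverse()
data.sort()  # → [-3, 1, 7, 65]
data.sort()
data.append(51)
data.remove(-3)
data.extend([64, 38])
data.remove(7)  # [1, 65, 51, 64, 38]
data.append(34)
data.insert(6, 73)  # [1, 65, 51, 64, 38, 34, 73]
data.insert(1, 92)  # [1, 92, 65, 51, 64, 38, 34, 73]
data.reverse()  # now [73, 34, 38, 64, 51, 65, 92, 1]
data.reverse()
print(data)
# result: [1, 92, 65, 51, 64, 38, 34, 73]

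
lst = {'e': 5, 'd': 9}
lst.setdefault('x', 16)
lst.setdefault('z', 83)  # 83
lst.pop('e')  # 5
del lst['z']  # {'d': 9, 'x': 16}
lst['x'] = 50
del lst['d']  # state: {'x': 50}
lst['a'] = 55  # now {'x': 50, 'a': 55}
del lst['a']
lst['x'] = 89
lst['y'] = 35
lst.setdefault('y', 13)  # 35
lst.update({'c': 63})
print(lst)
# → {'x': 89, 'y': 35, 'c': 63}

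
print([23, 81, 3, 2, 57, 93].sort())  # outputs None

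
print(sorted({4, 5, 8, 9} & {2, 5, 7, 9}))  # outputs [5, 9]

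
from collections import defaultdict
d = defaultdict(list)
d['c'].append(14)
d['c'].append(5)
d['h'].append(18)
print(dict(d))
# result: {'c': [14, 5], 'h': [18]}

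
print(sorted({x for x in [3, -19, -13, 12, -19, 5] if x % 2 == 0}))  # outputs [12]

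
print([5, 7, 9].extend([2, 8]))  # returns None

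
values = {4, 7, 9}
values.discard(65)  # {4, 7, 9}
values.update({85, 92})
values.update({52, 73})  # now {4, 7, 9, 52, 73, 85, 92}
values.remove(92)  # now {4, 7, 9, 52, 73, 85}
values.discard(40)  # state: {4, 7, 9, 52, 73, 85}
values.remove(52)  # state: {4, 7, 9, 73, 85}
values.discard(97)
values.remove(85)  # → {4, 7, 9, 73}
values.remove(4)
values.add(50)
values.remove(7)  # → {9, 50, 73}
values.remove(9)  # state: {50, 73}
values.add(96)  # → {50, 73, 96}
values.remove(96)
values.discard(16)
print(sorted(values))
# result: [50, 73]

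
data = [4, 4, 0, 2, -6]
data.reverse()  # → [-6, 2, 0, 4, 4]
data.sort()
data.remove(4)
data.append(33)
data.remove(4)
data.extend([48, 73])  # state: [-6, 0, 2, 33, 48, 73]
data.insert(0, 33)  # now [33, -6, 0, 2, 33, 48, 73]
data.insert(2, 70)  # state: [33, -6, 70, 0, 2, 33, 48, 73]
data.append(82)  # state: [33, -6, 70, 0, 2, 33, 48, 73, 82]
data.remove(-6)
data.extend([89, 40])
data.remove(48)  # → [33, 70, 0, 2, 33, 73, 82, 89, 40]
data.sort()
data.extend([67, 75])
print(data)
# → [0, 2, 33, 33, 40, 70, 73, 82, 89, 67, 75]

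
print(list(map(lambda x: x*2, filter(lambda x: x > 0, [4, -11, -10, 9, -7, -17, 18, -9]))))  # [8, 18, 36]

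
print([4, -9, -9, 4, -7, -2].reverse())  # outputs None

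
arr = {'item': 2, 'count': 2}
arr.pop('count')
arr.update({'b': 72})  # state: {'item': 2, 'b': 72}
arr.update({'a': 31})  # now {'item': 2, 'b': 72, 'a': 31}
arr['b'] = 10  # {'item': 2, 'b': 10, 'a': 31}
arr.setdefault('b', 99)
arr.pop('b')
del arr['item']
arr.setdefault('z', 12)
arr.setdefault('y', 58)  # 58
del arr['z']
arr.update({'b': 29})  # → {'a': 31, 'y': 58, 'b': 29}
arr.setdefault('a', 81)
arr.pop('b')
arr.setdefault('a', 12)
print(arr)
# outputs {'a': 31, 'y': 58}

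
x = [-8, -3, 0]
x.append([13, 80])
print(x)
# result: [-8, -3, 0, [13, 80]]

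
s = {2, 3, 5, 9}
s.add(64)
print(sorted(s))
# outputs [2, 3, 5, 9, 64]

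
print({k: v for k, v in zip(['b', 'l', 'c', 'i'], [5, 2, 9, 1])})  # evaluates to {'b': 5, 'l': 2, 'c': 9, 'i': 1}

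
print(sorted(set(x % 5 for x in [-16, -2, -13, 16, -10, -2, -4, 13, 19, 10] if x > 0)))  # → [0, 1, 3, 4]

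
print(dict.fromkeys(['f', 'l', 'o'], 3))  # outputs {'f': 3, 'l': 3, 'o': 3}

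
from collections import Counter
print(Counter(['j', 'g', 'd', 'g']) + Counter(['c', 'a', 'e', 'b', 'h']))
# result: Counter({'g': 2, 'j': 1, 'd': 1, 'c': 1, 'a': 1, 'e': 1, 'b': 1, 'h': 1})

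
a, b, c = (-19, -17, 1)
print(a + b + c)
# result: -35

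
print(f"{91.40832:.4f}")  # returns 91.4083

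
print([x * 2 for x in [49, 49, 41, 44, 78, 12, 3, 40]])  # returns [98, 98, 82, 88, 156, 24, 6, 80]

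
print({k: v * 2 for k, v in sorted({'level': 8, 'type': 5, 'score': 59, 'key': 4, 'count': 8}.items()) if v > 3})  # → {'count': 16, 'key': 8, 'level': 16, 'score': 118, 'type': 10}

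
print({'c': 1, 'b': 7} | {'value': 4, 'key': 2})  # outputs {'c': 1, 'b': 7, 'value': 4, 'key': 2}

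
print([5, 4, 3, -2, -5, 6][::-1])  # [6, -5, -2, 3, 4, 5]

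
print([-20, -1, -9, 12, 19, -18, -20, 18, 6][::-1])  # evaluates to [6, 18, -20, -18, 19, 12, -9, -1, -20]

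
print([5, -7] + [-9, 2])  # [5, -7, -9, 2]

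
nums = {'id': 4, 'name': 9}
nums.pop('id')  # 4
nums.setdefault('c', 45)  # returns 45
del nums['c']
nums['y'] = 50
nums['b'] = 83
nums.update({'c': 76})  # {'name': 9, 'y': 50, 'b': 83, 'c': 76}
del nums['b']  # {'name': 9, 'y': 50, 'c': 76}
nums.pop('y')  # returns 50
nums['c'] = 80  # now {'name': 9, 'c': 80}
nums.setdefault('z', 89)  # 89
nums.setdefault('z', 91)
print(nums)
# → {'name': 9, 'c': 80, 'z': 89}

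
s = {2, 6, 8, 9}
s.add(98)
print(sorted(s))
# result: [2, 6, 8, 9, 98]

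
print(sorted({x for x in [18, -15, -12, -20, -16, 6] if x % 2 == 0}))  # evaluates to [-20, -16, -12, 6, 18]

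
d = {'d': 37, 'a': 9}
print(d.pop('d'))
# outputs 37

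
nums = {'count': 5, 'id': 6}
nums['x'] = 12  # {'count': 5, 'id': 6, 'x': 12}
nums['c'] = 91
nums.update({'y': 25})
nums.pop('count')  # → 5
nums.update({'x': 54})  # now {'id': 6, 'x': 54, 'c': 91, 'y': 25}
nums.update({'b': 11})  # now {'id': 6, 'x': 54, 'c': 91, 'y': 25, 'b': 11}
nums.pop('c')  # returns 91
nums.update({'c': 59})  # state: {'id': 6, 'x': 54, 'y': 25, 'b': 11, 'c': 59}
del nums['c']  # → {'id': 6, 'x': 54, 'y': 25, 'b': 11}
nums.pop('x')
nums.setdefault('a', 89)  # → 89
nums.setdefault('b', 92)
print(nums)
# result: {'id': 6, 'y': 25, 'b': 11, 'a': 89}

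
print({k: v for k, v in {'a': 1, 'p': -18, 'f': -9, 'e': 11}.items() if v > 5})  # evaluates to {'e': 11}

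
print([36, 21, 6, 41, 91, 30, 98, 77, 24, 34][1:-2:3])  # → [21, 91, 77]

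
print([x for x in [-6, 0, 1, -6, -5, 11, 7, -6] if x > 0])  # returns [1, 11, 7]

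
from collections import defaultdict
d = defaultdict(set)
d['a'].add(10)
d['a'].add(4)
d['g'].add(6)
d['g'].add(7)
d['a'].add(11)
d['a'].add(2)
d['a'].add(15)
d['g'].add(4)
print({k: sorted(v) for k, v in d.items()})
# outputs {'a': [2, 4, 10, 11, 15], 'g': [4, 6, 7]}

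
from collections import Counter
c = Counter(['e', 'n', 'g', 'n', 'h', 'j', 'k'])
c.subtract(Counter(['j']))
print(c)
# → Counter({'n': 2, 'e': 1, 'g': 1, 'h': 1, 'k': 1, 'j': 0})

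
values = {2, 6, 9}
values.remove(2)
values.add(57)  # {6, 9, 57}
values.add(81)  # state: {6, 9, 57, 81}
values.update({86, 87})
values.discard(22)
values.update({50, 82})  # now {6, 9, 50, 57, 81, 82, 86, 87}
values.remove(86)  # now {6, 9, 50, 57, 81, 82, 87}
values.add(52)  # {6, 9, 50, 52, 57, 81, 82, 87}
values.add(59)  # {6, 9, 50, 52, 57, 59, 81, 82, 87}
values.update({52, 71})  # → {6, 9, 50, 52, 57, 59, 71, 81, 82, 87}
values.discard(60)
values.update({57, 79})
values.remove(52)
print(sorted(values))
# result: [6, 9, 50, 57, 59, 71, 79, 81, 82, 87]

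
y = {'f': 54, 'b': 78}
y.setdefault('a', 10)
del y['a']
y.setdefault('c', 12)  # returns 12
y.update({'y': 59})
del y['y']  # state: {'f': 54, 'b': 78, 'c': 12}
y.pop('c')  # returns 12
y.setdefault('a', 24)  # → 24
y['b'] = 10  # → {'f': 54, 'b': 10, 'a': 24}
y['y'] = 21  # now {'f': 54, 'b': 10, 'a': 24, 'y': 21}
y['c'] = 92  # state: {'f': 54, 'b': 10, 'a': 24, 'y': 21, 'c': 92}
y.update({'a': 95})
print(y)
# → {'f': 54, 'b': 10, 'a': 95, 'y': 21, 'c': 92}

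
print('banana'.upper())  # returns BANANA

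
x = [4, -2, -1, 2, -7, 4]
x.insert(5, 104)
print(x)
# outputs [4, -2, -1, 2, -7, 104, 4]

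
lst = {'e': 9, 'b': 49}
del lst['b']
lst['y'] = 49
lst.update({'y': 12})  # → {'e': 9, 'y': 12}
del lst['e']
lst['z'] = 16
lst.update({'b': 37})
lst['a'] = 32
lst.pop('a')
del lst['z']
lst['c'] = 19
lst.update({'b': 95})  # {'y': 12, 'b': 95, 'c': 19}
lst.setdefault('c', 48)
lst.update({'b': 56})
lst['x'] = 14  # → {'y': 12, 'b': 56, 'c': 19, 'x': 14}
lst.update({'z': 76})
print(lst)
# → {'y': 12, 'b': 56, 'c': 19, 'x': 14, 'z': 76}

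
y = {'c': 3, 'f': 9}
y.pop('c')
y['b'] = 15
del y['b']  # {'f': 9}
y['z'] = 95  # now {'f': 9, 'z': 95}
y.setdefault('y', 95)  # 95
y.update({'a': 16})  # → {'f': 9, 'z': 95, 'y': 95, 'a': 16}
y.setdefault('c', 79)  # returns 79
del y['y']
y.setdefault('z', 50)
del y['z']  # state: {'f': 9, 'a': 16, 'c': 79}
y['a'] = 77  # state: {'f': 9, 'a': 77, 'c': 79}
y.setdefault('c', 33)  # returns 79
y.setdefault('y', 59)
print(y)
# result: {'f': 9, 'a': 77, 'c': 79, 'y': 59}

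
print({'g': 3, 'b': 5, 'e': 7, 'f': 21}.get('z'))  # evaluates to None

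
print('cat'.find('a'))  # 1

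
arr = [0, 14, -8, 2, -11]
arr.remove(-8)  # [0, 14, 2, -11]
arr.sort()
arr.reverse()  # [14, 2, 0, -11]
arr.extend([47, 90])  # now [14, 2, 0, -11, 47, 90]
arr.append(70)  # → [14, 2, 0, -11, 47, 90, 70]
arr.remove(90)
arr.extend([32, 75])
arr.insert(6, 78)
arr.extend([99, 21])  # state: [14, 2, 0, -11, 47, 70, 78, 32, 75, 99, 21]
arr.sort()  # [-11, 0, 2, 14, 21, 32, 47, 70, 75, 78, 99]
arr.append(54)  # [-11, 0, 2, 14, 21, 32, 47, 70, 75, 78, 99, 54]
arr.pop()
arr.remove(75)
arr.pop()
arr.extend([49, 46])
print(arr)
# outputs [-11, 0, 2, 14, 21, 32, 47, 70, 78, 49, 46]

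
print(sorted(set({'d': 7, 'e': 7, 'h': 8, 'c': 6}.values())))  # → [6, 7, 8]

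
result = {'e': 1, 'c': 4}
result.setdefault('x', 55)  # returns 55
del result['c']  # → {'e': 1, 'x': 55}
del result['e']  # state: {'x': 55}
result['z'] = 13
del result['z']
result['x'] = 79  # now {'x': 79}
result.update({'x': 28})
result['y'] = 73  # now {'x': 28, 'y': 73}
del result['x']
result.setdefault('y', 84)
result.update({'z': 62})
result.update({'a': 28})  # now {'y': 73, 'z': 62, 'a': 28}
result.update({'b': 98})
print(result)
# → {'y': 73, 'z': 62, 'a': 28, 'b': 98}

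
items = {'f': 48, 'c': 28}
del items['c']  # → {'f': 48}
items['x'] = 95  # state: {'f': 48, 'x': 95}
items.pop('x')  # 95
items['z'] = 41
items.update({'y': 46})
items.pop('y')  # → 46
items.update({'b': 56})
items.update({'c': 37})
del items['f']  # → {'z': 41, 'b': 56, 'c': 37}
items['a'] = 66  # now {'z': 41, 'b': 56, 'c': 37, 'a': 66}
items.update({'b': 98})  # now {'z': 41, 'b': 98, 'c': 37, 'a': 66}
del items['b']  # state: {'z': 41, 'c': 37, 'a': 66}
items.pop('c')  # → 37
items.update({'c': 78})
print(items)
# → {'z': 41, 'a': 66, 'c': 78}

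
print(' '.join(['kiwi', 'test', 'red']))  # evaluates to kiwi test red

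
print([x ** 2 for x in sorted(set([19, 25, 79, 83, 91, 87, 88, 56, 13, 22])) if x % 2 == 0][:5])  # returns [484, 3136, 7744]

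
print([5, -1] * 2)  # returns [5, -1, 5, -1]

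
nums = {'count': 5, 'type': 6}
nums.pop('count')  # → 5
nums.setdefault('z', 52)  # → 52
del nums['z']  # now {'type': 6}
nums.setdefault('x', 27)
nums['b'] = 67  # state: {'type': 6, 'x': 27, 'b': 67}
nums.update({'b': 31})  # {'type': 6, 'x': 27, 'b': 31}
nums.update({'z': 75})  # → {'type': 6, 'x': 27, 'b': 31, 'z': 75}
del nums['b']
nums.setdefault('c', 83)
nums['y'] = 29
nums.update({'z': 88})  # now {'type': 6, 'x': 27, 'z': 88, 'c': 83, 'y': 29}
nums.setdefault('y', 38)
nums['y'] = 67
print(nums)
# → {'type': 6, 'x': 27, 'z': 88, 'c': 83, 'y': 67}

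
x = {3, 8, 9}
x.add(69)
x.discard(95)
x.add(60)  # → {3, 8, 9, 60, 69}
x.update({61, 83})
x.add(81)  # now {3, 8, 9, 60, 61, 69, 81, 83}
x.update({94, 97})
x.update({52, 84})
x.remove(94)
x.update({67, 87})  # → {3, 8, 9, 52, 60, 61, 67, 69, 81, 83, 84, 87, 97}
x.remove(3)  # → {8, 9, 52, 60, 61, 67, 69, 81, 83, 84, 87, 97}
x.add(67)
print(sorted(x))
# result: [8, 9, 52, 60, 61, 67, 69, 81, 83, 84, 87, 97]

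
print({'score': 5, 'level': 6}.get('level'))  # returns 6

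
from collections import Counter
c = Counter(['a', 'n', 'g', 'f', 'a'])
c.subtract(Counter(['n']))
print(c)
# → Counter({'a': 2, 'g': 1, 'f': 1, 'n': 0})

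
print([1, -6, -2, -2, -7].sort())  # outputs None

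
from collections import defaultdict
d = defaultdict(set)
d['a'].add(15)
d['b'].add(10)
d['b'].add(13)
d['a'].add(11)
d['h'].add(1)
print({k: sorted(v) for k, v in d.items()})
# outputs {'a': [11, 15], 'b': [10, 13], 'h': [1]}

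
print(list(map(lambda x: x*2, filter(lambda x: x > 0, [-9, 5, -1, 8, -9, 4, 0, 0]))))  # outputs [10, 16, 8]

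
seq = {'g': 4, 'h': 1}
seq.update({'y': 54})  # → {'g': 4, 'h': 1, 'y': 54}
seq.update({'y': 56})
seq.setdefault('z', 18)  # 18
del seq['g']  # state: {'h': 1, 'y': 56, 'z': 18}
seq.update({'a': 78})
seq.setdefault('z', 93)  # 18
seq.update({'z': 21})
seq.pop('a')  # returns 78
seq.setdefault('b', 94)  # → 94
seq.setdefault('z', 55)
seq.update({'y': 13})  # {'h': 1, 'y': 13, 'z': 21, 'b': 94}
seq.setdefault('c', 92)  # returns 92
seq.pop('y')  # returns 13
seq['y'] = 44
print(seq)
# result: {'h': 1, 'z': 21, 'b': 94, 'c': 92, 'y': 44}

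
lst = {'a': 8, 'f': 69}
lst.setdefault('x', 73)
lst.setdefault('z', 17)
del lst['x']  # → {'a': 8, 'f': 69, 'z': 17}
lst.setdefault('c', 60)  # 60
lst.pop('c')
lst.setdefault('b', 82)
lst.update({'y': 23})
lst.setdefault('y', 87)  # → 23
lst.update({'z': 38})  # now {'a': 8, 'f': 69, 'z': 38, 'b': 82, 'y': 23}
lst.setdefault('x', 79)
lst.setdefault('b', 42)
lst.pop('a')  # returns 8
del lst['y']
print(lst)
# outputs {'f': 69, 'z': 38, 'b': 82, 'x': 79}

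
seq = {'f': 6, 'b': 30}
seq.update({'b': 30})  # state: {'f': 6, 'b': 30}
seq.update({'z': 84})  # {'f': 6, 'b': 30, 'z': 84}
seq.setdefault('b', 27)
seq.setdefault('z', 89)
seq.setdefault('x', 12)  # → 12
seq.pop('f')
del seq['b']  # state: {'z': 84, 'x': 12}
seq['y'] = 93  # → {'z': 84, 'x': 12, 'y': 93}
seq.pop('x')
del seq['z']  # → {'y': 93}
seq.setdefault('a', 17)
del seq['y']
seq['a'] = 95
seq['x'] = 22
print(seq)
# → {'a': 95, 'x': 22}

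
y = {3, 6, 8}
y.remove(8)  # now {3, 6}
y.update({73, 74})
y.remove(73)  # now {3, 6, 74}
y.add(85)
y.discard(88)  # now {3, 6, 74, 85}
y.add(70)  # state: {3, 6, 70, 74, 85}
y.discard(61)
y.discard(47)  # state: {3, 6, 70, 74, 85}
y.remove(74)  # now {3, 6, 70, 85}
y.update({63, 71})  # {3, 6, 63, 70, 71, 85}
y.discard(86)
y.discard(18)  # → {3, 6, 63, 70, 71, 85}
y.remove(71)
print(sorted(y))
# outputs [3, 6, 63, 70, 85]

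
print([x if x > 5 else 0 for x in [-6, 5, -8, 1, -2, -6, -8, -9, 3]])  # [0, 0, 0, 0, 0, 0, 0, 0, 0]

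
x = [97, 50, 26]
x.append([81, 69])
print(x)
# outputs [97, 50, 26, [81, 69]]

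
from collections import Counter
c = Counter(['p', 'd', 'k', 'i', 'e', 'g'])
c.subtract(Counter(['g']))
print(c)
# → Counter({'p': 1, 'd': 1, 'k': 1, 'i': 1, 'e': 1, 'g': 0})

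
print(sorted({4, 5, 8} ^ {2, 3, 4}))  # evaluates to [2, 3, 5, 8]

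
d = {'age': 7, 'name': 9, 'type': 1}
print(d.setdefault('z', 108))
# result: 108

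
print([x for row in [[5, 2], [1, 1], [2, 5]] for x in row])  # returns [5, 2, 1, 1, 2, 5]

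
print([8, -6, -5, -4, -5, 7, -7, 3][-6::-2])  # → [-5, 8]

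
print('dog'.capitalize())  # Dog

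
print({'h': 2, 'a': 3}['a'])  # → 3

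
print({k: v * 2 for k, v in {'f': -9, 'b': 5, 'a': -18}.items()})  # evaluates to {'f': -18, 'b': 10, 'a': -36}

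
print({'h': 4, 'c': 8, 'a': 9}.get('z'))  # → None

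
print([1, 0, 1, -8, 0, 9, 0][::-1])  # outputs [0, 9, 0, -8, 1, 0, 1]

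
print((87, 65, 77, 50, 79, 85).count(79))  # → 1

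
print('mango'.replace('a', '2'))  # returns m2ngo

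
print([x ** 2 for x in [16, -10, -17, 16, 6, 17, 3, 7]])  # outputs [256, 100, 289, 256, 36, 289, 9, 49]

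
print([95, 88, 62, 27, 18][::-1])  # [18, 27, 62, 88, 95]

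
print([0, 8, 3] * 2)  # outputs [0, 8, 3, 0, 8, 3]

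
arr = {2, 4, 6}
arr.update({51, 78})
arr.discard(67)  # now {2, 4, 6, 51, 78}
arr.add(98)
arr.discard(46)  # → {2, 4, 6, 51, 78, 98}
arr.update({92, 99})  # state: {2, 4, 6, 51, 78, 92, 98, 99}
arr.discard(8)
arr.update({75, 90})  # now {2, 4, 6, 51, 75, 78, 90, 92, 98, 99}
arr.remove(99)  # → {2, 4, 6, 51, 75, 78, 90, 92, 98}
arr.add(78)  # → {2, 4, 6, 51, 75, 78, 90, 92, 98}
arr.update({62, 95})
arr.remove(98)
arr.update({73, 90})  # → {2, 4, 6, 51, 62, 73, 75, 78, 90, 92, 95}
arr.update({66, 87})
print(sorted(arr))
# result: [2, 4, 6, 51, 62, 66, 73, 75, 78, 87, 90, 92, 95]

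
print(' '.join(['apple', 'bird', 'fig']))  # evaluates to apple bird fig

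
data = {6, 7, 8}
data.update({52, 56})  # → {6, 7, 8, 52, 56}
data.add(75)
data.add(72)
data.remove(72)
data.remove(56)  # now {6, 7, 8, 52, 75}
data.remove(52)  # {6, 7, 8, 75}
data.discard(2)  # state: {6, 7, 8, 75}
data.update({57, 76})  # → {6, 7, 8, 57, 75, 76}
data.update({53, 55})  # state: {6, 7, 8, 53, 55, 57, 75, 76}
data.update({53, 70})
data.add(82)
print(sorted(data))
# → [6, 7, 8, 53, 55, 57, 70, 75, 76, 82]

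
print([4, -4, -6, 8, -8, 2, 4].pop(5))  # 2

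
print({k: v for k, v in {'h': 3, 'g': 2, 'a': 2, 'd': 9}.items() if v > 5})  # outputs {'d': 9}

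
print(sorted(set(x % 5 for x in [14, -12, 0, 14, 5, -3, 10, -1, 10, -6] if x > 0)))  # [0, 4]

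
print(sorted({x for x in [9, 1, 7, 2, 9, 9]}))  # [1, 2, 7, 9]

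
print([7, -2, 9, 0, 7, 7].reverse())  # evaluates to None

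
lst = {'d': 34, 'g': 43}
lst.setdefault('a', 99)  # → 99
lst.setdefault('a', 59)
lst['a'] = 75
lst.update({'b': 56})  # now {'d': 34, 'g': 43, 'a': 75, 'b': 56}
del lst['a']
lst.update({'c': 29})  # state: {'d': 34, 'g': 43, 'b': 56, 'c': 29}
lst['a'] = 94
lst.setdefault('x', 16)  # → 16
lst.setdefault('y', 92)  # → 92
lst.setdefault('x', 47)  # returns 16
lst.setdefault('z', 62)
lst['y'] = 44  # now {'d': 34, 'g': 43, 'b': 56, 'c': 29, 'a': 94, 'x': 16, 'y': 44, 'z': 62}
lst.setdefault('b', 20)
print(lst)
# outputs {'d': 34, 'g': 43, 'b': 56, 'c': 29, 'a': 94, 'x': 16, 'y': 44, 'z': 62}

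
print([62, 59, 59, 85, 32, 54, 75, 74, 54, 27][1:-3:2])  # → [59, 85, 54]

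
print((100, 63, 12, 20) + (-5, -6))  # (100, 63, 12, 20, -5, -6)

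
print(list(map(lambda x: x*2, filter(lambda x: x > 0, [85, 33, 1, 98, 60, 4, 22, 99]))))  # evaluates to [170, 66, 2, 196, 120, 8, 44, 198]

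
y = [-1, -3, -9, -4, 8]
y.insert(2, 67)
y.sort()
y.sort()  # [-9, -4, -3, -1, 8, 67]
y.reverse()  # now [67, 8, -1, -3, -4, -9]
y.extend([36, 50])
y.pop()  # 50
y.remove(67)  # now [8, -1, -3, -4, -9, 36]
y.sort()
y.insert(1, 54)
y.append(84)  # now [-9, 54, -4, -3, -1, 8, 36, 84]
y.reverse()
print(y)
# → [84, 36, 8, -1, -3, -4, 54, -9]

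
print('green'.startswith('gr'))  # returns True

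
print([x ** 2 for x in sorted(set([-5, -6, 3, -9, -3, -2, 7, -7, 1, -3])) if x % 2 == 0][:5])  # [36, 4]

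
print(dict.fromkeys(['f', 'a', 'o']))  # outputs {'f': None, 'a': None, 'o': None}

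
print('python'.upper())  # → PYTHON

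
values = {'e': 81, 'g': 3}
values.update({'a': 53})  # {'e': 81, 'g': 3, 'a': 53}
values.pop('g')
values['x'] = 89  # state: {'e': 81, 'a': 53, 'x': 89}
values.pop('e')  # 81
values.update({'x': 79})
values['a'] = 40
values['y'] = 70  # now {'a': 40, 'x': 79, 'y': 70}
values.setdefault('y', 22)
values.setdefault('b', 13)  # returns 13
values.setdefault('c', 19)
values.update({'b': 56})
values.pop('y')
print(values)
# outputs {'a': 40, 'x': 79, 'b': 56, 'c': 19}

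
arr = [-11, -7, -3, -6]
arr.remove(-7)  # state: [-11, -3, -6]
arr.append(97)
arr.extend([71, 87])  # [-11, -3, -6, 97, 71, 87]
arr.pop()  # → 87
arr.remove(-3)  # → [-11, -6, 97, 71]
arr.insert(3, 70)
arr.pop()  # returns 71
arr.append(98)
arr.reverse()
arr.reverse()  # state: [-11, -6, 97, 70, 98]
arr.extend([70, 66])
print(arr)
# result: [-11, -6, 97, 70, 98, 70, 66]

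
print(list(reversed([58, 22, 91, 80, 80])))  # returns [80, 80, 91, 22, 58]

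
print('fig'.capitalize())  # Fig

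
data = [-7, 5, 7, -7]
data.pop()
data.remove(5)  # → [-7, 7]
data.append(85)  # [-7, 7, 85]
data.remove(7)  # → [-7, 85]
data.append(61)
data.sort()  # [-7, 61, 85]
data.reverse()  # [85, 61, -7]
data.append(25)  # [85, 61, -7, 25]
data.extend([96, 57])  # [85, 61, -7, 25, 96, 57]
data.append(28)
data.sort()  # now [-7, 25, 28, 57, 61, 85, 96]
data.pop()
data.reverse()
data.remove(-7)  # [85, 61, 57, 28, 25]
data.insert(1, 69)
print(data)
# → [85, 69, 61, 57, 28, 25]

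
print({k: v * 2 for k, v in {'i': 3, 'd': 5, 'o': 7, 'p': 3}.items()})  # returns {'i': 6, 'd': 10, 'o': 14, 'p': 6}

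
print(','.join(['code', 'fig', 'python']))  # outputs code,fig,python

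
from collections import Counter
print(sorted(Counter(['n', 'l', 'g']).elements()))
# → ['g', 'l', 'n']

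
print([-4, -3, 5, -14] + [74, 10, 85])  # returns [-4, -3, 5, -14, 74, 10, 85]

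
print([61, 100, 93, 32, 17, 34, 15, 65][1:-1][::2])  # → [100, 32, 34]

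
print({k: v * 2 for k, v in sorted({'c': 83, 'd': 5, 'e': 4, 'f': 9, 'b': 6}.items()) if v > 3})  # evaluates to {'b': 12, 'c': 166, 'd': 10, 'e': 8, 'f': 18}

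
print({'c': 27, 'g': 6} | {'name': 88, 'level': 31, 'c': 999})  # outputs {'c': 999, 'g': 6, 'name': 88, 'level': 31}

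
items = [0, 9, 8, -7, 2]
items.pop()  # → 2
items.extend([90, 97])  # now [0, 9, 8, -7, 90, 97]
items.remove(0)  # [9, 8, -7, 90, 97]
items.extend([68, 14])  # [9, 8, -7, 90, 97, 68, 14]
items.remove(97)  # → [9, 8, -7, 90, 68, 14]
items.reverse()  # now [14, 68, 90, -7, 8, 9]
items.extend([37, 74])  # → [14, 68, 90, -7, 8, 9, 37, 74]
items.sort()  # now [-7, 8, 9, 14, 37, 68, 74, 90]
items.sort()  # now [-7, 8, 9, 14, 37, 68, 74, 90]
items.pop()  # 90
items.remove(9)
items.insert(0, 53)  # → [53, -7, 8, 14, 37, 68, 74]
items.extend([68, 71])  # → [53, -7, 8, 14, 37, 68, 74, 68, 71]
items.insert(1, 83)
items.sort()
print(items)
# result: [-7, 8, 14, 37, 53, 68, 68, 71, 74, 83]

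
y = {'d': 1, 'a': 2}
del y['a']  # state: {'d': 1}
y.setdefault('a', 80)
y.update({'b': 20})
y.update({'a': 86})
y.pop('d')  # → 1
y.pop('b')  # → 20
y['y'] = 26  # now {'a': 86, 'y': 26}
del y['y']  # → {'a': 86}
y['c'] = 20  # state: {'a': 86, 'c': 20}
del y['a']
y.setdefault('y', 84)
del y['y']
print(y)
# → {'c': 20}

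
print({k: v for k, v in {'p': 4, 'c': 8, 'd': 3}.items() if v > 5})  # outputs {'c': 8}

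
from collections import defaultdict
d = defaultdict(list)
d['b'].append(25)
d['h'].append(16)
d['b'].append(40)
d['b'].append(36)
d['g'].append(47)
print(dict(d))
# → {'b': [25, 40, 36], 'h': [16], 'g': [47]}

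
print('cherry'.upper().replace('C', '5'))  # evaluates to 5HERRY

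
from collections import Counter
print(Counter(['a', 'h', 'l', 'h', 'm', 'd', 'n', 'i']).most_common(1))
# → [('h', 2)]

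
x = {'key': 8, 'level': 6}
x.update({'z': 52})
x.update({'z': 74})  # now {'key': 8, 'level': 6, 'z': 74}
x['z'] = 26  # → {'key': 8, 'level': 6, 'z': 26}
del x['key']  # {'level': 6, 'z': 26}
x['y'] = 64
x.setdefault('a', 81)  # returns 81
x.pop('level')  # 6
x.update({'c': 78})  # {'z': 26, 'y': 64, 'a': 81, 'c': 78}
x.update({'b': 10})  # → {'z': 26, 'y': 64, 'a': 81, 'c': 78, 'b': 10}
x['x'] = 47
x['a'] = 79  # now {'z': 26, 'y': 64, 'a': 79, 'c': 78, 'b': 10, 'x': 47}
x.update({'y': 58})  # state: {'z': 26, 'y': 58, 'a': 79, 'c': 78, 'b': 10, 'x': 47}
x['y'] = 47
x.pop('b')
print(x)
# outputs {'z': 26, 'y': 47, 'a': 79, 'c': 78, 'x': 47}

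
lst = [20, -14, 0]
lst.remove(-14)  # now [20, 0]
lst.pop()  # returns 0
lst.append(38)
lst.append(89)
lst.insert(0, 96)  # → [96, 20, 38, 89]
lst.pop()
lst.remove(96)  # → [20, 38]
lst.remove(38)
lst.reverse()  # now [20]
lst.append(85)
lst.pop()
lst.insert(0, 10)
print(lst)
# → [10, 20]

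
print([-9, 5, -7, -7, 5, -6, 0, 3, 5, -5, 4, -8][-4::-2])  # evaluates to [5, 0, 5, -7, -9]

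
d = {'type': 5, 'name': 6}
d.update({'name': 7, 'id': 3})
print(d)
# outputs {'type': 5, 'name': 7, 'id': 3}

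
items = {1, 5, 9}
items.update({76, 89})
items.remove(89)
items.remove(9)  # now {1, 5, 76}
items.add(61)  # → {1, 5, 61, 76}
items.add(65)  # {1, 5, 61, 65, 76}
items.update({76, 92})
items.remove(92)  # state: {1, 5, 61, 65, 76}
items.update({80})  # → {1, 5, 61, 65, 76, 80}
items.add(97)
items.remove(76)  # {1, 5, 61, 65, 80, 97}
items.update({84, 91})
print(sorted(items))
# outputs [1, 5, 61, 65, 80, 84, 91, 97]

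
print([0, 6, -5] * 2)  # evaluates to [0, 6, -5, 0, 6, -5]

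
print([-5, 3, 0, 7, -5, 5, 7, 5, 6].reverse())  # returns None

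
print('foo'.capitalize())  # Foo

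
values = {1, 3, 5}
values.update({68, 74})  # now {1, 3, 5, 68, 74}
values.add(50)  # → {1, 3, 5, 50, 68, 74}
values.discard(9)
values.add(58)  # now {1, 3, 5, 50, 58, 68, 74}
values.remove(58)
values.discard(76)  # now {1, 3, 5, 50, 68, 74}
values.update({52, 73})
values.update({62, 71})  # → {1, 3, 5, 50, 52, 62, 68, 71, 73, 74}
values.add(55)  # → {1, 3, 5, 50, 52, 55, 62, 68, 71, 73, 74}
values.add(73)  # {1, 3, 5, 50, 52, 55, 62, 68, 71, 73, 74}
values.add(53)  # {1, 3, 5, 50, 52, 53, 55, 62, 68, 71, 73, 74}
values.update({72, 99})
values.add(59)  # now {1, 3, 5, 50, 52, 53, 55, 59, 62, 68, 71, 72, 73, 74, 99}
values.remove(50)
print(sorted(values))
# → [1, 3, 5, 52, 53, 55, 59, 62, 68, 71, 72, 73, 74, 99]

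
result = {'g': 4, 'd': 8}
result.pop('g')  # 4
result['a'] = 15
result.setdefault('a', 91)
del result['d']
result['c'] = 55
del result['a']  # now {'c': 55}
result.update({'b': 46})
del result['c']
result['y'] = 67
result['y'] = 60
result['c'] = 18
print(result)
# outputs {'b': 46, 'y': 60, 'c': 18}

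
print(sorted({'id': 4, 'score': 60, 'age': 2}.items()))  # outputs [('age', 2), ('id', 4), ('score', 60)]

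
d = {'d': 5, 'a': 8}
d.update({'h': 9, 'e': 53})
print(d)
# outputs {'d': 5, 'a': 8, 'h': 9, 'e': 53}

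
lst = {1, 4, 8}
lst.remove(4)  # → {1, 8}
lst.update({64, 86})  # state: {1, 8, 64, 86}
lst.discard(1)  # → {8, 64, 86}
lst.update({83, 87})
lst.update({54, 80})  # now {8, 54, 64, 80, 83, 86, 87}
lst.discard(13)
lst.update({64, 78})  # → {8, 54, 64, 78, 80, 83, 86, 87}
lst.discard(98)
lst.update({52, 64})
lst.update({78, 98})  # {8, 52, 54, 64, 78, 80, 83, 86, 87, 98}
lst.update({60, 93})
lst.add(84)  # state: {8, 52, 54, 60, 64, 78, 80, 83, 84, 86, 87, 93, 98}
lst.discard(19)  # {8, 52, 54, 60, 64, 78, 80, 83, 84, 86, 87, 93, 98}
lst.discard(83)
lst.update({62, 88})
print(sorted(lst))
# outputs [8, 52, 54, 60, 62, 64, 78, 80, 84, 86, 87, 88, 93, 98]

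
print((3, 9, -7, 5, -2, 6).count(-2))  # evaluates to 1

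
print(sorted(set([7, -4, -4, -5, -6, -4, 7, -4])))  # [-6, -5, -4, 7]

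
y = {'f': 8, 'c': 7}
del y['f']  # {'c': 7}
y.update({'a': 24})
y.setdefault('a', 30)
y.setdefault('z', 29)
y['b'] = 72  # {'c': 7, 'a': 24, 'z': 29, 'b': 72}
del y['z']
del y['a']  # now {'c': 7, 'b': 72}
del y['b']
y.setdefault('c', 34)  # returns 7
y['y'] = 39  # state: {'c': 7, 'y': 39}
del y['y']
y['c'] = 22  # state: {'c': 22}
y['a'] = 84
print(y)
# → {'c': 22, 'a': 84}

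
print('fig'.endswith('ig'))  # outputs True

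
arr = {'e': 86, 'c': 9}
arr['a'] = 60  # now {'e': 86, 'c': 9, 'a': 60}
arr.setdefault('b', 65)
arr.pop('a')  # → 60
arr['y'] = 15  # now {'e': 86, 'c': 9, 'b': 65, 'y': 15}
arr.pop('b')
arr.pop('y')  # 15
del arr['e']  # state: {'c': 9}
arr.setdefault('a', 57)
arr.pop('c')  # 9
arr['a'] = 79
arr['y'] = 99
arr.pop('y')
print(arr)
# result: {'a': 79}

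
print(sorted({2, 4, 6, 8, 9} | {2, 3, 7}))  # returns [2, 3, 4, 6, 7, 8, 9]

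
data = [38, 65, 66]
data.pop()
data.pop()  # 65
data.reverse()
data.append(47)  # [38, 47]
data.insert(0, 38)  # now [38, 38, 47]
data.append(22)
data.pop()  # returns 22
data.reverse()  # [47, 38, 38]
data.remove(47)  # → [38, 38]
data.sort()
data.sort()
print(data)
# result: [38, 38]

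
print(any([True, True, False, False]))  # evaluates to True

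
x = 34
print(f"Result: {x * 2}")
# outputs Result: 68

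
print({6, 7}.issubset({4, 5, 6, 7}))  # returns True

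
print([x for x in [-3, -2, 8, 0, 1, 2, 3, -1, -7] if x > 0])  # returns [8, 1, 2, 3]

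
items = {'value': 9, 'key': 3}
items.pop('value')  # 9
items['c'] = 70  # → {'key': 3, 'c': 70}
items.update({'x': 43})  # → {'key': 3, 'c': 70, 'x': 43}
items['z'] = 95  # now {'key': 3, 'c': 70, 'x': 43, 'z': 95}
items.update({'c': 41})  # {'key': 3, 'c': 41, 'x': 43, 'z': 95}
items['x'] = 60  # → {'key': 3, 'c': 41, 'x': 60, 'z': 95}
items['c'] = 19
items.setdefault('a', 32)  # 32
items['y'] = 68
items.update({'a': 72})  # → {'key': 3, 'c': 19, 'x': 60, 'z': 95, 'a': 72, 'y': 68}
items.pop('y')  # 68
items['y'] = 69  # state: {'key': 3, 'c': 19, 'x': 60, 'z': 95, 'a': 72, 'y': 69}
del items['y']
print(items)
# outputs {'key': 3, 'c': 19, 'x': 60, 'z': 95, 'a': 72}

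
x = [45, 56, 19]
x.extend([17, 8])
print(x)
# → [45, 56, 19, 17, 8]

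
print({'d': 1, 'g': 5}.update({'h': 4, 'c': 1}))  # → None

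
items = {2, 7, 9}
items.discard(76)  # {2, 7, 9}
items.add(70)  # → {2, 7, 9, 70}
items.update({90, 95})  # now {2, 7, 9, 70, 90, 95}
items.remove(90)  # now {2, 7, 9, 70, 95}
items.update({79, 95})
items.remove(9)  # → {2, 7, 70, 79, 95}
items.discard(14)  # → {2, 7, 70, 79, 95}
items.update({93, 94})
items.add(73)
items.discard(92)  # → {2, 7, 70, 73, 79, 93, 94, 95}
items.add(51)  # {2, 7, 51, 70, 73, 79, 93, 94, 95}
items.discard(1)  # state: {2, 7, 51, 70, 73, 79, 93, 94, 95}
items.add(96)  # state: {2, 7, 51, 70, 73, 79, 93, 94, 95, 96}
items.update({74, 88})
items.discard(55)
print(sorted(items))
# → [2, 7, 51, 70, 73, 74, 79, 88, 93, 94, 95, 96]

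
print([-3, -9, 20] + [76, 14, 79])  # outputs [-3, -9, 20, 76, 14, 79]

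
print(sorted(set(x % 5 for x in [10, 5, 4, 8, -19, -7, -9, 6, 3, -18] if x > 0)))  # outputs [0, 1, 3, 4]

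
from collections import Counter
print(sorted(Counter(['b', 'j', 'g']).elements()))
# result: ['b', 'g', 'j']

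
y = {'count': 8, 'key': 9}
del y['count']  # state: {'key': 9}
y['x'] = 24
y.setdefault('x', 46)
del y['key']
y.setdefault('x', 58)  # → 24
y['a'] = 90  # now {'x': 24, 'a': 90}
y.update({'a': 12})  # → {'x': 24, 'a': 12}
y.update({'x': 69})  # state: {'x': 69, 'a': 12}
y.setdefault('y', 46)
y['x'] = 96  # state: {'x': 96, 'a': 12, 'y': 46}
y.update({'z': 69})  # {'x': 96, 'a': 12, 'y': 46, 'z': 69}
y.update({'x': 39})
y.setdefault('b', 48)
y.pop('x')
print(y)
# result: {'a': 12, 'y': 46, 'z': 69, 'b': 48}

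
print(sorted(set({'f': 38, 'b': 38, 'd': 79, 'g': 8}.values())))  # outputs [8, 38, 79]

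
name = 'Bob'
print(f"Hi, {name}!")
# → Hi, Bob!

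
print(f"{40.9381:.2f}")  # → 40.94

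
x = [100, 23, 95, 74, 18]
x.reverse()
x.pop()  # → 100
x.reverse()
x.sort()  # [18, 23, 74, 95]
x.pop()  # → 95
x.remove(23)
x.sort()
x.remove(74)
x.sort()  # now [18]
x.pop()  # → 18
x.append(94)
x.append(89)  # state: [94, 89]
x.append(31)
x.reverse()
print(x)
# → [31, 89, 94]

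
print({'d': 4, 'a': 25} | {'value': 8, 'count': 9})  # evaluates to {'d': 4, 'a': 25, 'value': 8, 'count': 9}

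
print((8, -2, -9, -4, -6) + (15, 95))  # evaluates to (8, -2, -9, -4, -6, 15, 95)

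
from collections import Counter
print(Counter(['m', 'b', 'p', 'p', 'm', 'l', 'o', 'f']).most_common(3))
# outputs [('m', 2), ('p', 2), ('b', 1)]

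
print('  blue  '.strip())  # blue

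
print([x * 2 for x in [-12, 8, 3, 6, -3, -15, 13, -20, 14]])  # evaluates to [-24, 16, 6, 12, -6, -30, 26, -40, 28]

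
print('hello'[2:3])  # l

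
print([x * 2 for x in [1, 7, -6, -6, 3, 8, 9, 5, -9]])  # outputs [2, 14, -12, -12, 6, 16, 18, 10, -18]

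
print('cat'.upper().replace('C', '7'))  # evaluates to 7AT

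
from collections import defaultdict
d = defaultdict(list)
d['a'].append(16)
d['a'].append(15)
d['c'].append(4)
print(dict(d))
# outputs {'a': [16, 15], 'c': [4]}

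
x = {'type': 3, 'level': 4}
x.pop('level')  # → 4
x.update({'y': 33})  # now {'type': 3, 'y': 33}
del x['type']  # {'y': 33}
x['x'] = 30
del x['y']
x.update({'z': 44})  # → {'x': 30, 'z': 44}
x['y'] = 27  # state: {'x': 30, 'z': 44, 'y': 27}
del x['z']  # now {'x': 30, 'y': 27}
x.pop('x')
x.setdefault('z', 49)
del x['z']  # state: {'y': 27}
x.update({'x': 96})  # {'y': 27, 'x': 96}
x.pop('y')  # 27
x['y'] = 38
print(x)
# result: {'x': 96, 'y': 38}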